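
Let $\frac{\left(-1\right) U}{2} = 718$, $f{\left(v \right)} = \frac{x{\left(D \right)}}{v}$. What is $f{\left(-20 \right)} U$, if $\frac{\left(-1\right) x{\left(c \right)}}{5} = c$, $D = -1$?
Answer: $359$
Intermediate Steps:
$x{\left(c \right)} = - 5 c$
$f{\left(v \right)} = \frac{5}{v}$ ($f{\left(v \right)} = \frac{\left(-5\right) \left(-1\right)}{v} = \frac{5}{v}$)
$U = -1436$ ($U = \left(-2\right) 718 = -1436$)
$f{\left(-20 \right)} U = \frac{5}{-20} \left(-1436\right) = 5 \left(- \frac{1}{20}\right) \left(-1436\right) = \left(- \frac{1}{4}\right) \left(-1436\right) = 359$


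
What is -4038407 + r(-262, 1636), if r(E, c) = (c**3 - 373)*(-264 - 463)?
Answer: -3183353167748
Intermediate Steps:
r(E, c) = 271171 - 727*c**3 (r(E, c) = (-373 + c**3)*(-727) = 271171 - 727*c**3)
-4038407 + r(-262, 1636) = -4038407 + (271171 - 727*1636**3) = -4038407 + (271171 - 727*4378747456) = -4038407 + (271171 - 3183349400512) = -4038407 - 3183349129341 = -3183353167748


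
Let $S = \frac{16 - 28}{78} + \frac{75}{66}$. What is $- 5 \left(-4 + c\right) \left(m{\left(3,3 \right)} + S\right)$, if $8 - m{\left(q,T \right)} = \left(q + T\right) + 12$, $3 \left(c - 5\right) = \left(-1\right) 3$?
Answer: $0$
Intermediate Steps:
$c = 4$ ($c = 5 + \frac{\left(-1\right) 3}{3} = 5 + \frac{1}{3} \left(-3\right) = 5 - 1 = 4$)
$S = \frac{281}{286}$ ($S = \left(16 - 28\right) \frac{1}{78} + 75 \cdot \frac{1}{66} = \left(-12\right) \frac{1}{78} + \frac{25}{22} = - \frac{2}{13} + \frac{25}{22} = \frac{281}{286} \approx 0.98252$)
$m{\left(q,T \right)} = -4 - T - q$ ($m{\left(q,T \right)} = 8 - \left(\left(q + T\right) + 12\right) = 8 - \left(\left(T + q\right) + 12\right) = 8 - \left(12 + T + q\right) = -4 - T - q$)
$- 5 \left(-4 + c\right) \left(m{\left(3,3 \right)} + S\right) = - 5 \left(-4 + 4\right) \left(\left(-4 - 3 - 3\right) + \frac{281}{286}\right) = \left(-5\right) 0 \left(\left(-4 - 3 - 3\right) + \frac{281}{286}\right) = 0 \left(-10 + \frac{281}{286}\right) = 0 \left(- \frac{2579}{286}\right) = 0$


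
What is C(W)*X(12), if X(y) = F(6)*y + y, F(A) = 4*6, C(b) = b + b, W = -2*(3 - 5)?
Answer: 2400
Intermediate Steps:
W = 4 (W = -2*(-2) = 4)
C(b) = 2*b
F(A) = 24
X(y) = 25*y (X(y) = 24*y + y = 25*y)
C(W)*X(12) = (2*4)*(25*12) = 8*300 = 2400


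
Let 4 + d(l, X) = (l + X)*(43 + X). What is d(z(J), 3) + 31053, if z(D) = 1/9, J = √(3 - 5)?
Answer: 280729/9 ≈ 31192.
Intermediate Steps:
J = I*√2 (J = √(-2) = I*√2 ≈ 1.4142*I)
z(D) = ⅑
d(l, X) = -4 + (43 + X)*(X + l) (d(l, X) = -4 + (l + X)*(43 + X) = -4 + (X + l)*(43 + X) = -4 + (43 + X)*(X + l))
d(z(J), 3) + 31053 = (-4 + 3² + 43*3 + 43*(⅑) + 3*(⅑)) + 31053 = (-4 + 9 + 129 + 43/9 + ⅓) + 31053 = 1252/9 + 31053 = 280729/9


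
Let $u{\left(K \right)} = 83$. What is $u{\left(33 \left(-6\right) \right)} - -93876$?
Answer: $93959$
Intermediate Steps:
$u{\left(33 \left(-6\right) \right)} - -93876 = 83 - -93876 = 83 + 93876 = 93959$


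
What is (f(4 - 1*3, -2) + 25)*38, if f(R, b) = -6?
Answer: 722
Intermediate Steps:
(f(4 - 1*3, -2) + 25)*38 = (-6 + 25)*38 = 19*38 = 722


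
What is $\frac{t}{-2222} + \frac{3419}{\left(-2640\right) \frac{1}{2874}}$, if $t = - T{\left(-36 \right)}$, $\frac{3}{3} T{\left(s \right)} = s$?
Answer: $- \frac{165408521}{44440} \approx -3722.1$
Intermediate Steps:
$T{\left(s \right)} = s$
$t = 36$ ($t = \left(-1\right) \left(-36\right) = 36$)
$\frac{t}{-2222} + \frac{3419}{\left(-2640\right) \frac{1}{2874}} = \frac{36}{-2222} + \frac{3419}{\left(-2640\right) \frac{1}{2874}} = 36 \left(- \frac{1}{2222}\right) + \frac{3419}{\left(-2640\right) \frac{1}{2874}} = - \frac{18}{1111} + \frac{3419}{- \frac{440}{479}} = - \frac{18}{1111} + 3419 \left(- \frac{479}{440}\right) = - \frac{18}{1111} - \frac{1637701}{440} = - \frac{165408521}{44440}$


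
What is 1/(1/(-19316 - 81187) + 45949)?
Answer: 100503/4618012346 ≈ 2.1763e-5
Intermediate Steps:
1/(1/(-19316 - 81187) + 45949) = 1/(1/(-100503) + 45949) = 1/(-1/100503 + 45949) = 1/(4618012346/100503) = 100503/4618012346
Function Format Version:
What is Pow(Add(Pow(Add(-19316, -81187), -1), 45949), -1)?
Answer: Rational(100503, 4618012346) ≈ 2.1763e-5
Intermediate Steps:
Pow(Add(Pow(Add(-19316, -81187), -1), 45949), -1) = Pow(Add(Pow(-100503, -1), 45949), -1) = Pow(Add(Rational(-1, 100503), 45949), -1) = Pow(Rational(4618012346, 100503), -1) = Rational(100503, 4618012346)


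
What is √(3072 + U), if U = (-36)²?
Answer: 4*√273 ≈ 66.091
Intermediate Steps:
U = 1296
√(3072 + U) = √(3072 + 1296) = √4368 = 4*√273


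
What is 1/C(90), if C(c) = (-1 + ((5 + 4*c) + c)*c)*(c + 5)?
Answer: 1/3890155 ≈ 2.5706e-7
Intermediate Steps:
C(c) = (-1 + c*(5 + 5*c))*(5 + c) (C(c) = (-1 + (5 + 5*c)*c)*(5 + c) = (-1 + c*(5 + 5*c))*(5 + c))
1/C(90) = 1/(-5 + 5*90**3 + 24*90 + 30*90**2) = 1/(-5 + 5*729000 + 2160 + 30*8100) = 1/(-5 + 3645000 + 2160 + 243000) = 1/3890155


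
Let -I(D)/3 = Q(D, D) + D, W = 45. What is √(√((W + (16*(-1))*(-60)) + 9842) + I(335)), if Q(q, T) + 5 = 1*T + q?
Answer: √(-3000 + √10847) ≈ 53.813*I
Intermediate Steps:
Q(q, T) = -5 + T + q (Q(q, T) = -5 + (1*T + q) = -5 + (T + q) = -5 + T + q)
I(D) = 15 - 9*D (I(D) = -3*((-5 + D + D) + D) = -3*((-5 + 2*D) + D) = -3*(-5 + 3*D) = 15 - 9*D)
√(√((W + (16*(-1))*(-60)) + 9842) + I(335)) = √(√((45 + (16*(-1))*(-60)) + 9842) + (15 - 9*335)) = √(√((45 - 16*(-60)) + 9842) + (15 - 3015)) = √(√((45 + 960) + 9842) - 3000) = √(√(1005 + 9842) - 3000) = √(√10847 - 3000) = √(-3000 + √10847)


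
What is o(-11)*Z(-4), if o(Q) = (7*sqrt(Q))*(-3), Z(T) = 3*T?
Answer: 252*I*sqrt(11) ≈ 835.79*I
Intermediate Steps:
o(Q) = -21*sqrt(Q)
o(-11)*Z(-4) = (-21*I*sqrt(11))*(3*(-4)) = -21*I*sqrt(11)*(-12) = 252*I*sqrt(11)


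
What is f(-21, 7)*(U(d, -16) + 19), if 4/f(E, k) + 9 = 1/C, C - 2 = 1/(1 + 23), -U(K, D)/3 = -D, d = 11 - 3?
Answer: 5684/417 ≈ 13.631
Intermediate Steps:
d = 8
U(K, D) = 3*D (U(K, D) = -(-3)*D = 3*D)
C = 49/24 (C = 2 + 1/(1 + 23) = 2 + 1/24 = 49/24 ≈ 2.0417)
f(E, k) = -196/417 (f(E, k) = 4/(-9 + 1/(49/24)) = 4/(-9 + 24/49) = 4/(-417/49) = 4*(-49/417) = -196/417)
f(-21, 7)*(U(d, -16) + 19) = -196*(3*(-16) + 19)/417 = -196*(-48 + 19)/417 = -196/417*(-29) = 5684/417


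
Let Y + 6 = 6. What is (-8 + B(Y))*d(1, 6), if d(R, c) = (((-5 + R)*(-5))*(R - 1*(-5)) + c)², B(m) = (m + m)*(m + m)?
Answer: -127008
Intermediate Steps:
Y = 0 (Y = -6 + 6 = 0)
B(m) = 4*m² (B(m) = (2*m)*(2*m) = 4*m²)
d(R, c) = (c + (5 + R)*(25 - 5*R))² (d(R, c) = ((25 - 5*R)*(R + 5) + c)² = ((25 - 5*R)*(5 + R) + c)² = ((5 + R)*(25 - 5*R) + c)² = (c + (5 + R)*(25 - 5*R))²)
(-8 + B(Y))*d(1, 6) = (-8 + 4*0²)*(125 + 6 - 5*1²)² = (-8 + 4*0)*(125 + 6 - 5*1)² = (-8 + 0)*(125 + 6 - 5)² = -8*126² = -8*15876 = -127008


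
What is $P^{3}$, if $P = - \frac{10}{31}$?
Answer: $- \frac{1000}{29791} \approx -0.033567$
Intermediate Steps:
$P = - \frac{10}{31}$ ($P = \left(-10\right) \frac{1}{31} = - \frac{10}{31} \approx -0.32258$)
$P^{3} = \left(- \frac{10}{31}\right)^{3} = - \frac{1000}{29791}$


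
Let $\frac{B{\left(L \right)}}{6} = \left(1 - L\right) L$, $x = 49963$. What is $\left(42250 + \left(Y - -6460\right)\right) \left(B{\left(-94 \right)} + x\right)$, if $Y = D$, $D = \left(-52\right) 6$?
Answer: $-175055566$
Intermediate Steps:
$D = -312$
$B{\left(L \right)} = 6 L \left(1 - L\right)$ ($B{\left(L \right)} = 6 \left(1 - L\right) L = 6 L \left(1 - L\right)$)
$Y = -312$
$\left(42250 + \left(Y - -6460\right)\right) \left(B{\left(-94 \right)} + x\right) = \left(42250 - -6148\right) \left(6 \left(-94\right) \left(1 - -94\right) + 49963\right) = \left(42250 + \left(-312 + 6460\right)\right) \left(6 \left(-94\right) \left(1 + 94\right) + 49963\right) = \left(42250 + 6148\right) \left(6 \left(-94\right) 95 + 49963\right) = 48398 \left(-53580 + 49963\right) = 48398 \left(-3617\right) = -175055566$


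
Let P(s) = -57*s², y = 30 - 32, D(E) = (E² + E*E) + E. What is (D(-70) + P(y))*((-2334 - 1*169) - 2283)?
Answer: -45476572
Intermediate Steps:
D(E) = E + 2*E² (D(E) = (E² + E²) + E = 2*E² + E = E + 2*E²)
y = -2
(D(-70) + P(y))*((-2334 - 1*169) - 2283) = (-70*(1 + 2*(-70)) - 57*(-2)²)*((-2334 - 1*169) - 2283) = (-70*(1 - 140) - 57*4)*((-2334 - 169) - 2283) = (-70*(-139) - 228)*(-2503 - 2283) = (9730 - 228)*(-4786) = 9502*(-4786) = -45476572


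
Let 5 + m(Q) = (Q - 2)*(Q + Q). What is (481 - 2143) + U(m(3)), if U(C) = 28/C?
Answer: -1634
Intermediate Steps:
m(Q) = -5 + 2*Q*(-2 + Q) (m(Q) = -5 + (Q - 2)*(Q + Q) = -5 + (-2 + Q)*(2*Q) = -5 + 2*Q*(-2 + Q))
(481 - 2143) + U(m(3)) = (481 - 2143) + 28/(-5 - 4*3 + 2*3**2) = -1662 + 28/(-5 - 12 + 2*9) = -1662 + 28/(-5 - 12 + 18) = -1662 + 28/1 = -1662 + 28*1 = -1662 + 28 = -1634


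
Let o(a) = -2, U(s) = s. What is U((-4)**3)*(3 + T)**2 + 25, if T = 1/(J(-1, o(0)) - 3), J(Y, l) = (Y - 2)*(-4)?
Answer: -48151/81 ≈ -594.46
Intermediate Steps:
J(Y, l) = 8 - 4*Y (J(Y, l) = (-2 + Y)*(-4) = 8 - 4*Y)
T = 1/9 (T = 1/((8 - 4*(-1)) - 3) = 1/((8 + 4) - 3) = 1/(12 - 3) = 1/9 ≈ 0.11111)
U((-4)**3)*(3 + T)**2 + 25 = (-4)**3*(3 + 1/9)**2 + 25 = -64*(28/9)**2 + 25 = -64*784/81 + 25 = -50176/81 + 25 = -48151/81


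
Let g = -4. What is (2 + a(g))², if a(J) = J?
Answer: 4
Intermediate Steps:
(2 + a(g))² = (2 - 4)² = (-2)² = 4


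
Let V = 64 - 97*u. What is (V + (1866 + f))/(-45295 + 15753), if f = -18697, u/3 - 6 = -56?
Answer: 2217/29542 ≈ 0.075046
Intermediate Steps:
u = -150 (u = 18 + 3*(-56) = 18 - 168 = -150)
V = 14614 (V = 64 - 97*(-150) = 64 + 14550 = 14614)
(V + (1866 + f))/(-45295 + 15753) = (14614 + (1866 - 18697))/(-45295 + 15753) = (14614 - 16831)/(-29542) = -2217*(-1/29542) = 2217/29542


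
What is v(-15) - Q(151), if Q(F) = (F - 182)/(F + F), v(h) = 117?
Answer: 35365/302 ≈ 117.10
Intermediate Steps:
Q(F) = (-182 + F)/(2*F) (Q(F) = (-182 + F)/((2*F)) = (-182 + F)*(1/(2*F)) = (-182 + F)/(2*F))
v(-15) - Q(151) = 117 - (-182 + 151)/(2*151) = 117 - (-31)/(2*151) = 117 - 1*(-31/302) = 117 + 31/302 = 35365/302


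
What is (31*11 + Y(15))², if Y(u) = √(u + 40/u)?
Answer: (1023 + √159)²/9 ≈ 1.1917e+5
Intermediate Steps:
(31*11 + Y(15))² = (31*11 + √(15 + 40/15))² = (341 + √(15 + 40*(1/15)))² = (341 + √(15 + 8/3))² = (341 + √(53/3))² = (341 + √159/3)²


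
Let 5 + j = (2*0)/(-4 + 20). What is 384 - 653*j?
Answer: 3649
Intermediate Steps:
j = -5 (j = -5 + (2*0)/(-4 + 20) = -5 + 0/16 = -5 + 0*(1/16) = -5 + 0 = -5)
384 - 653*j = 384 - 653*(-5) = 384 + 3265 = 3649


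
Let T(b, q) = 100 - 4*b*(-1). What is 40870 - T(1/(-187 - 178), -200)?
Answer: 14881054/365 ≈ 40770.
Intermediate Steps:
T(b, q) = 100 + 4*b
40870 - T(1/(-187 - 178), -200) = 40870 - (100 + 4/(-187 - 178)) = 40870 - (100 + 4/(-365)) = 40870 - (100 + 4*(-1/365)) = 40870 - (100 - 4/365) = 40870 - 1*36496/365 = 40870 - 36496/365 = 14881054/365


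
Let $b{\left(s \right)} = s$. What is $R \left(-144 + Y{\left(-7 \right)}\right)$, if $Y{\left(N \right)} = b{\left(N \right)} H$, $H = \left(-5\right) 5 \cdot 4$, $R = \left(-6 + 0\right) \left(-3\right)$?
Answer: $10008$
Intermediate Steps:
$R = 18$ ($R = \left(-6\right) \left(-3\right) = 18$)
$H = -100$ ($H = \left(-25\right) 4 = -100$)
$Y{\left(N \right)} = - 100 N$ ($Y{\left(N \right)} = N \left(-100\right) = - 100 N$)
$R \left(-144 + Y{\left(-7 \right)}\right) = 18 \left(-144 - -700\right) = 18 \left(-144 + 700\right) = 18 \cdot 556 = 10008$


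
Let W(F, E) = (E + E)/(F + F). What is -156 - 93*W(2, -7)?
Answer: 339/2 ≈ 169.50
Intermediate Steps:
W(F, E) = E/F (W(F, E) = (2*E)/((2*F)) = (2*E)*(1/(2*F)) = E/F)
-156 - 93*W(2, -7) = -156 - (-651)/2 = -156 - 93*(-7/2) = -156 + 651/2 = 339/2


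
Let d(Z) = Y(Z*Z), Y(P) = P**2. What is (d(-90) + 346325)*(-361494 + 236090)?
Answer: -8271186980300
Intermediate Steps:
d(Z) = Z**4 (d(Z) = (Z*Z)**2 = (Z**2)**2 = Z**4)
(d(-90) + 346325)*(-361494 + 236090) = ((-90)**4 + 346325)*(-361494 + 236090) = (65610000 + 346325)*(-125404) = 65956325*(-125404) = -8271186980300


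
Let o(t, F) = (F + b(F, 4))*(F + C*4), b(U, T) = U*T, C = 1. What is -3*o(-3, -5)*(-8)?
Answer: 600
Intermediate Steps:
b(U, T) = T*U
o(t, F) = 5*F*(4 + F) (o(t, F) = (F + 4*F)*(F + 1*4) = (5*F)*(F + 4) = (5*F)*(4 + F) = 5*F*(4 + F))
-3*o(-3, -5)*(-8) = -15*(-5)*(4 - 5)*(-8) = -15*(-5)*(-1)*(-8) = -3*25*(-8) = -75*(-8) = 600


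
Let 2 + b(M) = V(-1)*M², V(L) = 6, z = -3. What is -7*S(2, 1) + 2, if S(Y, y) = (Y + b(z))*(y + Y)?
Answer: -1132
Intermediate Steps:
b(M) = -2 + 6*M²
S(Y, y) = (52 + Y)*(Y + y) (S(Y, y) = (Y + (-2 + 6*(-3)²))*(y + Y) = (Y + (-2 + 6*9))*(Y + y) = (Y + (-2 + 54))*(Y + y) = (Y + 52)*(Y + y) = (52 + Y)*(Y + y))
-7*S(2, 1) + 2 = -7*(2² + 52*2 + 52*1 + 2*1) + 2 = -7*(4 + 104 + 52 + 2) + 2 = -7*162 + 2 = -1134 + 2 = -1132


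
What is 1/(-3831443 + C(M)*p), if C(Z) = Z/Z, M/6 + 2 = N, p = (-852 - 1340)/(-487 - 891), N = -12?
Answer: -689/2639863131 ≈ -2.6100e-7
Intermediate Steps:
p = 1096/689 (p = -2192/(-1378) = -2192*(-1/1378) = 1096/689 ≈ 1.5907)
M = -84 (M = -12 + 6*(-12) = -12 - 72 = -84)
C(Z) = 1
1/(-3831443 + C(M)*p) = 1/(-3831443 + 1*(1096/689)) = 1/(-3831443 + 1096/689) = 1/(-2639863131/689) = -689/2639863131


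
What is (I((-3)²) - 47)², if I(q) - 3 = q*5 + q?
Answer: 100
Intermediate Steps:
I(q) = 3 + 6*q (I(q) = 3 + (q*5 + q) = 3 + (5*q + q) = 3 + 6*q)
(I((-3)²) - 47)² = ((3 + 6*(-3)²) - 47)² = ((3 + 6*9) - 47)² = ((3 + 54) - 47)² = (57 - 47)² = 10² = 100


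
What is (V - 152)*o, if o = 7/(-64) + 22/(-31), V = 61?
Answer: 147875/1984 ≈ 74.534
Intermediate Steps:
o = -1625/1984 (o = 7*(-1/64) + 22*(-1/31) = -7/64 - 22/31 = -1625/1984 ≈ -0.81905)
(V - 152)*o = (61 - 152)*(-1625/1984) = -91*(-1625/1984) = 147875/1984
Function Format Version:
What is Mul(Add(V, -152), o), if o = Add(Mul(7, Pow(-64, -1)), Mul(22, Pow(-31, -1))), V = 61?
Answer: Rational(147875, 1984) ≈ 74.534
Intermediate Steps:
o = Rational(-1625, 1984) (o = Add(Mul(7, Rational(-1, 64)), Mul(22, Rational(-1, 31))) = Add(Rational(-7, 64), Rational(-22, 31)) = Rational(-1625, 1984) ≈ -0.81905)
Mul(Add(V, -152), o) = Mul(Add(61, -152), Rational(-1625, 1984)) = Mul(-91, Rational(-1625, 1984)) = Rational(147875, 1984)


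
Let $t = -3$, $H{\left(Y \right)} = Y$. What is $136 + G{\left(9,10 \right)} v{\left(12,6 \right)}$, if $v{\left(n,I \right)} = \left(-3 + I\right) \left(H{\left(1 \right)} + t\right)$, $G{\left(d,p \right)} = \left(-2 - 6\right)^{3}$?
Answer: $3208$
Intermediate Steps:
$G{\left(d,p \right)} = -512$ ($G{\left(d,p \right)} = \left(-2 - 6\right)^{3} = \left(-8\right)^{3} = -512$)
$v{\left(n,I \right)} = 6 - 2 I$ ($v{\left(n,I \right)} = \left(-3 + I\right) \left(1 - 3\right) = \left(-3 + I\right) \left(-2\right) = 6 - 2 I$)
$136 + G{\left(9,10 \right)} v{\left(12,6 \right)} = 136 - 512 \left(6 - 12\right) = 136 - -3072 = 136 + 3072 = 3208$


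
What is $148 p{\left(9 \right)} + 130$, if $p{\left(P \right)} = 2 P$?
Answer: $2794$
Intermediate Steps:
$148 p{\left(9 \right)} + 130 = 148 \cdot 2 \cdot 9 + 130 = 148 \cdot 18 + 130 = 2664 + 130 = 2794$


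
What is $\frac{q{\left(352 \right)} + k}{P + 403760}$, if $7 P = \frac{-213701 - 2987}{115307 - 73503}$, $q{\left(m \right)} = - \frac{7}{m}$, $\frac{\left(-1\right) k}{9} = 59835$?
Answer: $- \frac{13867442445059}{10397311284096} \approx -1.3338$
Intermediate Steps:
$k = -538515$ ($k = \left(-9\right) 59835 = -538515$)
$P = - \frac{54172}{73157}$ ($P = \frac{\left(-213701 - 2987\right) \frac{1}{115307 - 73503}}{7} = \frac{\left(-216688\right) \frac{1}{41804}}{7} = \frac{1}{7} \left(- \frac{54172}{10451}\right) = - \frac{54172}{73157} \approx -0.74049$)
$\frac{q{\left(352 \right)} + k}{P + 403760} = \frac{- \frac{7}{352} - 538515}{- \frac{54172}{73157} + 403760} = \frac{\left(-7\right) \frac{1}{352} - 538515}{\frac{29537816148}{73157}} = \left(- \frac{7}{352} - 538515\right) \frac{73157}{29537816148} = \left(- \frac{189557287}{352}\right) \frac{73157}{29537816148} = - \frac{13867442445059}{10397311284096}$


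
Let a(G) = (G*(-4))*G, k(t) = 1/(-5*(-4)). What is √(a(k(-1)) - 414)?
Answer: I*√41401/10 ≈ 20.347*I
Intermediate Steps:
k(t) = 1/20
a(G) = -4*G² (a(G) = (-4*G)*G = -4*G²)
√(a(k(-1)) - 414) = √(-4*(1/20)² - 414) = √(-4*1/400 - 414) = √(-1/100 - 414) = √(-41401/100) = I*√41401/10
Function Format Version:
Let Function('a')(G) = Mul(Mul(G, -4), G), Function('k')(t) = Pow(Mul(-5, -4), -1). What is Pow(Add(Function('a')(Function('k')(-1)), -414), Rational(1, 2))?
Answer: Mul(Rational(1, 10), I, Pow(41401, Rational(1, 2))) ≈ Mul(20.347, I)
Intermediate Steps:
Function('k')(t) = Rational(1, 20) (Function('k')(t) = Pow(20, -1) = Rational(1, 20))
Function('a')(G) = Mul(-4, Pow(G, 2)) (Function('a')(G) = Mul(Mul(-4, G), G) = Mul(-4, Pow(G, 2)))
Pow(Add(Function('a')(Function('k')(-1)), -414), Rational(1, 2)) = Pow(Add(Mul(-4, Pow(Rational(1, 20), 2)), -414), Rational(1, 2)) = Pow(Add(Mul(-4, Rational(1, 400)), -414), Rational(1, 2)) = Pow(Add(Rational(-1, 100), -414), Rational(1, 2)) = Pow(Rational(-41401, 100), Rational(1, 2)) = Mul(Rational(1, 10), I, Pow(41401, Rational(1, 2)))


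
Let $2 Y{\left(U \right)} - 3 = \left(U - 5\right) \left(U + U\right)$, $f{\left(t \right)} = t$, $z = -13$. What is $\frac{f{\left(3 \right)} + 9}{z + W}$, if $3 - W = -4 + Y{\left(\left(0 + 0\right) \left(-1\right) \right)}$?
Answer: $- \frac{8}{5} \approx -1.6$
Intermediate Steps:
$Y{\left(U \right)} = \frac{3}{2} + U \left(-5 + U\right)$ ($Y{\left(U \right)} = \frac{3}{2} + \frac{\left(U - 5\right) \left(U + U\right)}{2} = \frac{3}{2} + \frac{\left(-5 + U\right) 2 U}{2} = \frac{3}{2} + \frac{2 U \left(-5 + U\right)}{2} = \frac{3}{2} + U \left(-5 + U\right)$)
$W = \frac{11}{2}$ ($W = 3 - \left(-4 + \left(\frac{3}{2} + \left(\left(0 + 0\right) \left(-1\right)\right)^{2} - 5 \left(0 + 0\right) \left(-1\right)\right)\right) = 3 - \left(-4 + \left(\frac{3}{2} + \left(0 \left(-1\right)\right)^{2} - 5 \cdot 0 \left(-1\right)\right)\right) = 3 - \left(-4 + \left(\frac{3}{2} + 0^{2} - 0\right)\right) = 3 - \left(-4 + \left(\frac{3}{2} + 0 + 0\right)\right) = 3 - \left(-4 + \frac{3}{2}\right) = 3 - - \frac{5}{2} = 3 + \frac{5}{2} = \frac{11}{2} \approx 5.5$)
$\frac{f{\left(3 \right)} + 9}{z + W} = \frac{3 + 9}{-13 + \frac{11}{2}} = \frac{1}{- \frac{15}{2}} \cdot 12 = \left(- \frac{2}{15}\right) 12 = - \frac{8}{5}$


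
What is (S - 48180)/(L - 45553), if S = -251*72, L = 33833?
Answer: 16563/2930 ≈ 5.6529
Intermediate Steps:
S = -18072
(S - 48180)/(L - 45553) = (-18072 - 48180)/(33833 - 45553) = -66252/(-11720) = -66252*(-1/11720) = 16563/2930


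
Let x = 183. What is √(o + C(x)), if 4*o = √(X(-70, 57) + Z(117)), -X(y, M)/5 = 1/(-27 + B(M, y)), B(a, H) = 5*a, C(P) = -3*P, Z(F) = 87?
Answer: √(-146174544 + 258*√5789778)/516 ≈ 23.381*I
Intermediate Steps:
X(y, M) = -5/(-27 + 5*M)
o = √5789778/1032 (o = √(-5/(-27 + 5*57) + 87)/4 = √(-5/(-27 + 285) + 87)/4 = √(-5/258 + 87)/4 = √(22441/258)/4 = (√5789778/258)/4 = √5789778/1032 ≈ 2.3316)
√(o + C(x)) = √(√5789778/1032 - 3*183) = √(√5789778/1032 - 549) = √(-549 + √5789778/1032)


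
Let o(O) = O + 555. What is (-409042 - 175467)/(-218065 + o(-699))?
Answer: 584509/218209 ≈ 2.6787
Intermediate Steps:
o(O) = 555 + O
(-409042 - 175467)/(-218065 + o(-699)) = (-409042 - 175467)/(-218065 + (555 - 699)) = -584509/(-218065 - 144) = -584509/(-218209) = -584509*(-1/218209) = 584509/218209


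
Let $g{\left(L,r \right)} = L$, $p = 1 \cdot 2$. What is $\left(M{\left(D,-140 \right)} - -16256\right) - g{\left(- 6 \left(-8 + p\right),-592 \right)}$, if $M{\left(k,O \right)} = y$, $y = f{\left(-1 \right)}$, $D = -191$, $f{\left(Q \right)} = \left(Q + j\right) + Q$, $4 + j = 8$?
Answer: $16222$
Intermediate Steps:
$j = 4$ ($j = -4 + 8 = 4$)
$p = 2$
$f{\left(Q \right)} = 4 + 2 Q$ ($f{\left(Q \right)} = \left(Q + 4\right) + Q = \left(4 + Q\right) + Q = 4 + 2 Q$)
$y = 2$ ($y = 4 + 2 \left(-1\right) = 4 - 2 = 2$)
$M{\left(k,O \right)} = 2$
$\left(M{\left(D,-140 \right)} - -16256\right) - g{\left(- 6 \left(-8 + p\right),-592 \right)} = \left(2 - -16256\right) - - 6 \left(-8 + 2\right) = \left(2 + 16256\right) - \left(-6\right) \left(-6\right) = 16258 - 36 = 16222$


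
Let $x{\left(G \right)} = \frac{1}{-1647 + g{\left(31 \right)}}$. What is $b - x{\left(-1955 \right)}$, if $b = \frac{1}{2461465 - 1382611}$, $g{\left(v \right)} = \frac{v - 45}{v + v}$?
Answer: $\frac{16747769}{27545300328} \approx 0.00060801$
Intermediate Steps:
$g{\left(v \right)} = \frac{-45 + v}{2 v}$
$x{\left(G \right)} = - \frac{31}{51064}$ ($x{\left(G \right)} = \frac{1}{-1647 + \frac{-45 + 31}{2 \cdot 31}} = \frac{1}{-1647 + \frac{1}{2} \cdot \frac{1}{31} \left(-14\right)} = \frac{1}{-1647 - \frac{7}{31}} = \frac{1}{- \frac{51064}{31}} = - \frac{31}{51064}$)
$b = \frac{1}{1078854} \approx 9.2691 \cdot 10^{-7}$
$b - x{\left(-1955 \right)} = \frac{1}{1078854} - - \frac{31}{51064} = \frac{1}{1078854} + \frac{31}{51064} = \frac{16747769}{27545300328}$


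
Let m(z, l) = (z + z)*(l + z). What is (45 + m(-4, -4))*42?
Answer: 4578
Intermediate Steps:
m(z, l) = 2*z*(l + z) (m(z, l) = (2*z)*(l + z) = 2*z*(l + z))
(45 + m(-4, -4))*42 = (45 + 2*(-4)*(-4 - 4))*42 = (45 + 2*(-4)*(-8))*42 = (45 + 64)*42 = 109*42 = 4578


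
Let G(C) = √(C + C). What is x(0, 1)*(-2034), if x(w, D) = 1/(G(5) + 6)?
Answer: -6102/13 + 1017*√10/13 ≈ -222.00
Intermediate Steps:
G(C) = √2*√C (G(C) = √(2*C) = √2*√C)
x(w, D) = 1/(6 + √10) (x(w, D) = 1/(√2*√5 + 6) = 1/(√10 + 6) = 1/(6 + √10))
x(0, 1)*(-2034) = (3/13 - √10/26)*(-2034) = -6102/13 + 1017*√10/13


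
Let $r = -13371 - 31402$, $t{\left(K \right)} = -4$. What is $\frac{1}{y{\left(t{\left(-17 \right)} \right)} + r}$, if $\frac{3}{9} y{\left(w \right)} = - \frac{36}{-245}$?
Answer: $- \frac{245}{10969277} \approx -2.2335 \cdot 10^{-5}$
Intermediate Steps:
$r = -44773$ ($r = -13371 - 31402 = -44773$)
$y{\left(w \right)} = \frac{108}{245}$ ($y{\left(w \right)} = 3 \left(- \frac{36}{-245}\right) = 3 \left(\left(-36\right) \left(- \frac{1}{245}\right)\right) = 3 \cdot \frac{36}{245} = \frac{108}{245}$)
$\frac{1}{y{\left(t{\left(-17 \right)} \right)} + r} = \frac{1}{\frac{108}{245} - 44773} = \frac{1}{- \frac{10969277}{245}} = - \frac{245}{10969277}$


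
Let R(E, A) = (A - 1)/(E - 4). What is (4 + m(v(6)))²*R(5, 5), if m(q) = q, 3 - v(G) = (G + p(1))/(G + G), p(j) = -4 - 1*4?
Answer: 1849/9 ≈ 205.44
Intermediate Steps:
p(j) = -8 (p(j) = -4 - 4 = -8)
v(G) = 3 - (-8 + G)/(2*G) (v(G) = 3 - (G - 8)/(G + G) = 3 - (-8 + G)/(2*G))
R(E, A) = (-1 + A)/(-4 + E)
(4 + m(v(6)))²*R(5, 5) = (4 + (5/2 + 4/6))²*((-1 + 5)/(-4 + 5)) = (4 + (5/2 + 4*(⅙)))²*(4/1) = (4 + (5/2 + ⅔))²*(1*4) = (4 + 19/6)²*4 = (43/6)²*4 = (1849/36)*4 = 1849/9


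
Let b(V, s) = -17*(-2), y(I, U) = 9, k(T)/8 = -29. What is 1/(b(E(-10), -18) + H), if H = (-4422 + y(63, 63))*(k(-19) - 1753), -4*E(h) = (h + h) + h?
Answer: 1/8759839 ≈ 1.1416e-7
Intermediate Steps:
k(T) = -232 (k(T) = 8*(-29) = -232)
E(h) = -3*h/4 (E(h) = -((h + h) + h)/4 = -(2*h + h)/4 = -3*h/4)
b(V, s) = 34
H = 8759805 (H = (-4422 + 9)*(-232 - 1753) = -4413*(-1985) = 8759805)
1/(b(E(-10), -18) + H) = 1/(34 + 8759805) = 1/8759839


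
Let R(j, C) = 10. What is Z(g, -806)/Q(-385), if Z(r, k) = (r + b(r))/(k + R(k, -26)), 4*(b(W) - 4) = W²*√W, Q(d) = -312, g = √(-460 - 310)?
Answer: 1/62088 - 385*770^(¼)*√I/496704 + I*√770/248352 ≈ -0.0028711 - 0.0027754*I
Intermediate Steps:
g = I*√770 (g = √(-770) = I*√770 ≈ 27.749*I)
b(W) = 4 + W^(5/2)/4 (b(W) = 4 + (W²*√W)/4 = 4 + W^(5/2)/4)
Z(r, k) = (4 + r + r^(5/2)/4)/(10 + k) (Z(r, k) = (r + (4 + r^(5/2)/4))/(k + 10) = (4 + r + r^(5/2)/4)/(10 + k))
Z(g, -806)/Q(-385) = ((4 + I*√770 + (I*√770)^(5/2)/4)/(10 - 806))/(-312) = ((4 + I*√770 + (770*770^(¼)*(-√I))/4)/(-796))*(-1/312) = -(4 + I*√770 - 385*770^(¼)*√I/2)/796*(-1/312) = (-1/199 - I*√770/796 + 385*770^(¼)*√I/1592)*(-1/312) = 1/62088 - 385*770^(¼)*√I/496704 + I*√770/248352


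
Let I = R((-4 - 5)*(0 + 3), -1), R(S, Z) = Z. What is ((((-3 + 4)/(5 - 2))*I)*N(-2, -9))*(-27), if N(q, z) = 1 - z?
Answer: 90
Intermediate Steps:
I = -1
((((-3 + 4)/(5 - 2))*I)*N(-2, -9))*(-27) = ((((-3 + 4)/(5 - 2))*(-1))*(1 - 1*(-9)))*(-27) = (((1/3)*(-1))*(1 + 9))*(-27) = (((1*(1/3))*(-1))*10)*(-27) = (((1/3)*(-1))*10)*(-27) = -1/3*10*(-27) = -10/3*(-27) = 90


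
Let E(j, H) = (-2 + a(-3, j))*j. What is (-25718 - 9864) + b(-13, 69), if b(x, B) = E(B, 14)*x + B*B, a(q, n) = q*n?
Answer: 156652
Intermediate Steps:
a(q, n) = n*q
E(j, H) = j*(-2 - 3*j) (E(j, H) = (-2 + j*(-3))*j = (-2 - 3*j)*j = j*(-2 - 3*j))
b(x, B) = B² + B*x*(-2 - 3*B) (b(x, B) = (B*(-2 - 3*B))*x + B*B = B*x*(-2 - 3*B) + B² = B² + B*x*(-2 - 3*B))
(-25718 - 9864) + b(-13, 69) = (-25718 - 9864) + 69*(69 - 1*(-13)*(2 + 3*69)) = -35582 + 69*(69 - 1*(-13)*(2 + 207)) = -35582 + 69*(69 - 1*(-13)*209) = -35582 + 69*(69 + 2717) = -35582 + 69*2786 = -35582 + 192234 = 156652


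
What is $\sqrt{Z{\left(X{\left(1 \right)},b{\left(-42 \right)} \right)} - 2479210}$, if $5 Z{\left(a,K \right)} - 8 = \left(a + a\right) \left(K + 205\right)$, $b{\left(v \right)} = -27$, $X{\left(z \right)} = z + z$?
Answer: $i \sqrt{2479066} \approx 1574.5 i$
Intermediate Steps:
$X{\left(z \right)} = 2 z$
$Z{\left(a,K \right)} = \frac{8}{5} + \frac{2 a \left(205 + K\right)}{5}$ ($Z{\left(a,K \right)} = \frac{8}{5} + \frac{\left(a + a\right) \left(K + 205\right)}{5} = \frac{8}{5} + \frac{2 a \left(205 + K\right)}{5}$)
$\sqrt{Z{\left(X{\left(1 \right)},b{\left(-42 \right)} \right)} - 2479210} = \sqrt{\left(\frac{8}{5} + 82 \cdot 2 \cdot 1 + \frac{2}{5} \left(-27\right) 2 \cdot 1\right) - 2479210} = \sqrt{\left(\frac{8}{5} + 82 \cdot 2 + \frac{2}{5} \left(-27\right) 2\right) - 2479210} = \sqrt{\left(\frac{8}{5} + 164 - \frac{108}{5}\right) - 2479210} = \sqrt{144 - 2479210} = \sqrt{-2479066} = i \sqrt{2479066}$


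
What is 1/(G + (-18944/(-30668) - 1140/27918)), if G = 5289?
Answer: 3243141/17154843647 ≈ 0.00018905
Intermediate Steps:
1/(G + (-18944/(-30668) - 1140/27918)) = 1/(5289 + (-18944/(-30668) - 1140/27918)) = 1/(5289 + (-18944*(-1/30668) - 1140*1/27918)) = 1/(5289 + (4736/7667 - 190/4653)) = 1/(5289 + 1870898/3243141) = 1/(17154843647/3243141) = 3243141/17154843647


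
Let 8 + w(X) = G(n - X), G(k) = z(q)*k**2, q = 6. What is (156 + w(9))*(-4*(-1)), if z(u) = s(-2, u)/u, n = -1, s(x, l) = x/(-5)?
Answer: 1856/3 ≈ 618.67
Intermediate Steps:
s(x, l) = -x/5 (s(x, l) = x*(-1/5) = -x/5)
z(u) = 2/(5*u) (z(u) = (-1/5*(-2))/u = 2/(5*u))
G(k) = k**2/15 (G(k) = ((2/5)/6)*k**2 = ((2/5)*(1/6))*k**2 = k**2/15)
w(X) = -8 + (-1 - X)**2/15
(156 + w(9))*(-4*(-1)) = (156 + (-8 + (1 + 9)**2/15))*(-4*(-1)) = (156 + (-8 + (1/15)*10**2))*4 = (156 + (-8 + (1/15)*100))*4 = (156 + (-8 + 20/3))*4 = (156 - 4/3)*4 = (464/3)*4 = 1856/3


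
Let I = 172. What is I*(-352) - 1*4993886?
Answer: -5054430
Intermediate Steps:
I*(-352) - 1*4993886 = 172*(-352) - 1*4993886 = -60544 - 4993886 = -5054430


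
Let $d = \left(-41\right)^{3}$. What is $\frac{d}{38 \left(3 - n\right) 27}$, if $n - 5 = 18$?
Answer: $\frac{68921}{20520} \approx 3.3587$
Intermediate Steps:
$n = 23$ ($n = 5 + 18 = 23$)
$d = -68921$
$\frac{d}{38 \left(3 - n\right) 27} = - \frac{68921}{38 \left(3 - 23\right) 27} = - \frac{68921}{38 \left(-20\right) 27} = - \frac{68921}{\left(-760\right) 27} = - \frac{68921}{-20520} = \left(-68921\right) \left(- \frac{1}{20520}\right) = \frac{68921}{20520}$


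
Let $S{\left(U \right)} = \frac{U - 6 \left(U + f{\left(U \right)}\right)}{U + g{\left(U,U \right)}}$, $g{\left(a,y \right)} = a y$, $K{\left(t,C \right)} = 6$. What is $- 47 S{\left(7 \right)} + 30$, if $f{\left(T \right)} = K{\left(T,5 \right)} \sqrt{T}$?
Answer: $\frac{475}{8} + \frac{423 \sqrt{7}}{14} \approx 139.31$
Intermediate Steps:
$f{\left(T \right)} = 6 \sqrt{T}$
$S{\left(U \right)} = \frac{- 36 \sqrt{U} - 5 U}{U + U^{2}}$ ($S{\left(U \right)} = \frac{U - 6 \left(U + 6 \sqrt{U}\right)}{U + U U} = \frac{U - \left(6 U + 36 \sqrt{U}\right)}{U + U^{2}} = \frac{- 36 \sqrt{U} - 5 U}{U + U^{2}}$)
$- 47 S{\left(7 \right)} + 30 = - 47 \frac{- 36 \sqrt{7} - 35}{7 \left(1 + 7\right)} + 30 = - 47 \frac{- 36 \sqrt{7} - 35}{7 \cdot 8} + 30 = - 47 \cdot \frac{1}{7} \cdot \frac{1}{8} \left(-35 - 36 \sqrt{7}\right) + 30 = - 47 \left(- \frac{5}{8} - \frac{9 \sqrt{7}}{14}\right) + 30 = \left(\frac{235}{8} + \frac{423 \sqrt{7}}{14}\right) + 30 = \frac{475}{8} + \frac{423 \sqrt{7}}{14}$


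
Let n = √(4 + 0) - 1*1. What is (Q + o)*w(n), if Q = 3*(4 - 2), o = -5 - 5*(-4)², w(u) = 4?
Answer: -316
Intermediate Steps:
n = 1 (n = √4 - 1 = 2 - 1 = 1)
o = -85 (o = -5 - 5*16 = -5 - 80 = -85)
Q = 6 (Q = 3*2 = 6)
(Q + o)*w(n) = (6 - 85)*4 = -79*4 = -316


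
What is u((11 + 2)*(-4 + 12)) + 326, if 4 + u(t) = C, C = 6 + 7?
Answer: 335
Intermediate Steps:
C = 13
u(t) = 9 (u(t) = -4 + 13 = 9)
u((11 + 2)*(-4 + 12)) + 326 = 9 + 326 = 335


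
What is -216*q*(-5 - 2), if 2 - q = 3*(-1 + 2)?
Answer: -1512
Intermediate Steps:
q = -1 (q = 2 - 3*(-1 + 2) = 2 - 3 = -1)
-216*q*(-5 - 2) = -(-216)*(-5 - 2) = -(-216)*(-7) = -216*7 = -1512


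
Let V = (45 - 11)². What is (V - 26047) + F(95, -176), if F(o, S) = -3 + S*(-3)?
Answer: -24366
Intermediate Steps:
F(o, S) = -3 - 3*S
V = 1156 (V = 34² = 1156)
(V - 26047) + F(95, -176) = (1156 - 26047) + (-3 - 3*(-176)) = -24891 + (-3 + 528) = -24891 + 525 = -24366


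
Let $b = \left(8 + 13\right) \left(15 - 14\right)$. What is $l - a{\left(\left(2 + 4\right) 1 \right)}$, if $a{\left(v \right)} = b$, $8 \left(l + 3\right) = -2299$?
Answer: $- \frac{2491}{8} \approx -311.38$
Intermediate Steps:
$l = - \frac{2323}{8}$ ($l = -3 + \frac{1}{8} \left(-2299\right) = -3 - \frac{2299}{8} = - \frac{2323}{8} \approx -290.38$)
$b = 21$ ($b = 21 \cdot 1 = 21$)
$a{\left(v \right)} = 21$
$l - a{\left(\left(2 + 4\right) 1 \right)} = - \frac{2323}{8} - 21 = - \frac{2491}{8}$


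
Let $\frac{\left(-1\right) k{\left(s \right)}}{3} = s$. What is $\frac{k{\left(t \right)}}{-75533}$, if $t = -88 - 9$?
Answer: $- \frac{291}{75533} \approx -0.0038526$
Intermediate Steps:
$t = -97$
$k{\left(s \right)} = - 3 s$
$\frac{k{\left(t \right)}}{-75533} = \frac{\left(-3\right) \left(-97\right)}{-75533} = 291 \left(- \frac{1}{75533}\right) = - \frac{291}{75533}$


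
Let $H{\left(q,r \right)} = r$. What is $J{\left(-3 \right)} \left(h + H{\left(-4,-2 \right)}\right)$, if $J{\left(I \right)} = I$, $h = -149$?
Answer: $453$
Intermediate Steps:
$J{\left(-3 \right)} \left(h + H{\left(-4,-2 \right)}\right) = - 3 \left(-149 - 2\right) = \left(-3\right) \left(-151\right) = 453$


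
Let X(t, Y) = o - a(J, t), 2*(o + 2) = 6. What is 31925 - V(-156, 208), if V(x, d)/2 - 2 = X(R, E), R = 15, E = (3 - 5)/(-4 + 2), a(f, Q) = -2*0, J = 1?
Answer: 31919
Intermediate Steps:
a(f, Q) = 0
o = 1 (o = -2 + (1/2)*6 = -2 + 3 = 1)
E = 1 (E = -2/(-2) = -2*(-1/2) = 1)
X(t, Y) = 1 (X(t, Y) = 1 - 1*0 = 1 + 0 = 1)
V(x, d) = 6 (V(x, d) = 4 + 2*1 = 4 + 2 = 6)
31925 - V(-156, 208) = 31925 - 1*6 = 31925 - 6 = 31919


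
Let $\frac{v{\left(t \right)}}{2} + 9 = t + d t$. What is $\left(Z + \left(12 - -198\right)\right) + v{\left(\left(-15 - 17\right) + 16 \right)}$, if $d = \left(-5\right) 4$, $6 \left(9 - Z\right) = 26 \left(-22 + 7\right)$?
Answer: $874$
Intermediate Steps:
$Z = 74$ ($Z = 9 - \frac{26 \left(-22 + 7\right)}{6} = 9 - \frac{26 \left(-15\right)}{6} = 9 - -65 = 9 + 65 = 74$)
$d = -20$
$v{\left(t \right)} = -18 - 38 t$ ($v{\left(t \right)} = -18 + 2 \left(t - 20 t\right) = -18 + 2 \left(- 19 t\right) = -18 - 38 t$)
$\left(Z + \left(12 - -198\right)\right) + v{\left(\left(-15 - 17\right) + 16 \right)} = \left(74 + \left(12 - -198\right)\right) - \left(18 + 38 \left(\left(-15 - 17\right) + 16\right)\right) = \left(74 + \left(12 + 198\right)\right) - \left(18 + 38 \left(-32 + 16\right)\right) = \left(74 + 210\right) - -590 = 284 + \left(-18 + 608\right) = 284 + 590 = 874$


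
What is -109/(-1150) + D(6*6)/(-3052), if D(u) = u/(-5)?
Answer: 85237/877450 ≈ 0.097142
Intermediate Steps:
D(u) = -u/5 (D(u) = u*(-⅕) = -u/5)
-109/(-1150) + D(6*6)/(-3052) = -109/(-1150) - 6*6/5/(-3052) = -109*(-1/1150) - ⅕*36*(-1/3052) = 109/1150 - 36/5*(-1/3052) = 109/1150 + 9/3815 = 85237/877450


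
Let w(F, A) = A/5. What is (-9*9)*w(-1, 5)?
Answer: -81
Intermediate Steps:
w(F, A) = A/5 (w(F, A) = A*(⅕) = A/5)
(-9*9)*w(-1, 5) = (-9*9)*((⅕)*5) = -81*1 = -81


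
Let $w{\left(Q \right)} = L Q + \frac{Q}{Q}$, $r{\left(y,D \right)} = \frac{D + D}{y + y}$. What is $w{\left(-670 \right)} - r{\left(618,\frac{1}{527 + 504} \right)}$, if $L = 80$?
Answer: $- \frac{34151031643}{637158} \approx -53599.0$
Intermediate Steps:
$r{\left(y,D \right)} = \frac{D}{y}$ ($r{\left(y,D \right)} = \frac{2 D}{2 y} = 2 D \frac{1}{2 y} = \frac{D}{y}$)
$w{\left(Q \right)} = 1 + 80 Q$ ($w{\left(Q \right)} = 80 Q + \frac{Q}{Q} = 80 Q + 1 = 1 + 80 Q$)
$w{\left(-670 \right)} - r{\left(618,\frac{1}{527 + 504} \right)} = \left(1 + 80 \left(-670\right)\right) - \frac{1}{\left(527 + 504\right) 618} = \left(1 - 53600\right) - \frac{1}{1031} \cdot \frac{1}{618} = -53599 - \frac{1}{1031} \cdot \frac{1}{618} = -53599 - \frac{1}{637158} = - \frac{34151031643}{637158}$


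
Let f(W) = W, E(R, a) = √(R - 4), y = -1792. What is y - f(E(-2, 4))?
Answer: -1792 - I*√6 ≈ -1792.0 - 2.4495*I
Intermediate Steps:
E(R, a) = √(-4 + R)
y - f(E(-2, 4)) = -1792 - √(-4 - 2) = -1792 - √(-6) = -1792 - I*√6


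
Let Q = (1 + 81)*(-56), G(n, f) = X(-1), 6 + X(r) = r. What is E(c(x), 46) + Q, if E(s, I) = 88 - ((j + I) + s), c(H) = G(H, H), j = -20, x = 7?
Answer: -4523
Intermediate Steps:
X(r) = -6 + r
G(n, f) = -7 (G(n, f) = -6 - 1 = -7)
Q = -4592 (Q = 82*(-56) = -4592)
c(H) = -7
E(s, I) = 108 - I - s (E(s, I) = 88 - ((-20 + I) + s) = 88 - (-20 + I + s) = 88 + (20 - I - s) = 108 - I - s)
E(c(x), 46) + Q = (108 - 1*46 - 1*(-7)) - 4592 = (108 - 46 + 7) - 4592 = 69 - 4592 = -4523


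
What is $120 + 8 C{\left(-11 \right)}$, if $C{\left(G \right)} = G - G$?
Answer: $120$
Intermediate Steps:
$C{\left(G \right)} = 0$
$120 + 8 C{\left(-11 \right)} = 120 + 8 \cdot 0 = 120 + 0 = 120$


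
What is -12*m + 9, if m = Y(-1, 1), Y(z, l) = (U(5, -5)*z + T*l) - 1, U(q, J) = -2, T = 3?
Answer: -39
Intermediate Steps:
Y(z, l) = -1 - 2*z + 3*l (Y(z, l) = (-2*z + 3*l) - 1 = -1 - 2*z + 3*l)
m = 4 (m = -1 - 2*(-1) + 3*1 = -1 + 2 + 3 = 4)
-12*m + 9 = -12*4 + 9 = -48 + 9 = -39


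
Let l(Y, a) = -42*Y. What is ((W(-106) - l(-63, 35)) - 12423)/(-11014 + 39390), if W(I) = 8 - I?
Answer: -14955/28376 ≈ -0.52703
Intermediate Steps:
((W(-106) - l(-63, 35)) - 12423)/(-11014 + 39390) = (((8 - 1*(-106)) - (-42)*(-63)) - 12423)/(-11014 + 39390) = (((8 + 106) - 1*2646) - 12423)/28376 = ((114 - 2646) - 12423)*(1/28376) = (-2532 - 12423)*(1/28376) = -14955*1/28376 = -14955/28376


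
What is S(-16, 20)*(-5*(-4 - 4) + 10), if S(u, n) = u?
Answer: -800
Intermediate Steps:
S(-16, 20)*(-5*(-4 - 4) + 10) = -16*(-5*(-4 - 4) + 10) = -16*(-5*(-8) + 10) = -16*(40 + 10) = -16*50 = -800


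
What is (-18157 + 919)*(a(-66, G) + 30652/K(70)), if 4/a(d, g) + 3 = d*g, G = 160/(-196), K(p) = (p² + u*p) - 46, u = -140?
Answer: 216756415460/2055063 ≈ 1.0547e+5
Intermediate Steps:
K(p) = -46 + p² - 140*p (K(p) = (p² - 140*p) - 46 = -46 + p² - 140*p)
G = -40/49 (G = 160*(-1/196) = -40/49 ≈ -0.81633)
a(d, g) = 4/(-3 + d*g)
(-18157 + 919)*(a(-66, G) + 30652/K(70)) = (-18157 + 919)*(4/(-3 - 66*(-40/49)) + 30652/(-46 + 70² - 140*70)) = -17238*(4/(-3 + 2640/49) + 30652/(-46 + 4900 - 9800)) = -17238*(4/(2493/49) + 30652/(-4946)) = -17238*(4*(49/2493) + 30652*(-1/4946)) = -17238*(196/2493 - 15326/2473) = -17238*(-37723010/6165189) = 216756415460/2055063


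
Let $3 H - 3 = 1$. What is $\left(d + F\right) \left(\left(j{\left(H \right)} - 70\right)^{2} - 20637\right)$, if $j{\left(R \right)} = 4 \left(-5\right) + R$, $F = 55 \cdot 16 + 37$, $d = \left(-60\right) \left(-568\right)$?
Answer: $- \frac{4023850069}{9} \approx -4.4709 \cdot 10^{8}$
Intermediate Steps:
$d = 34080$
$F = 917$ ($F = 880 + 37 = 917$)
$H = \frac{4}{3}$ ($H = 1 + \frac{1}{3} \cdot 1 = 1 + \frac{1}{3} = \frac{4}{3} \approx 1.3333$)
$j{\left(R \right)} = -20 + R$
$\left(d + F\right) \left(\left(j{\left(H \right)} - 70\right)^{2} - 20637\right) = \left(34080 + 917\right) \left(\left(\left(-20 + \frac{4}{3}\right) - 70\right)^{2} - 20637\right) = 34997 \left(\left(- \frac{56}{3} - 70\right)^{2} - 20637\right) = 34997 \left(\left(- \frac{266}{3}\right)^{2} - 20637\right) = 34997 \left(\frac{70756}{9} - 20637\right) = 34997 \left(- \frac{114977}{9}\right) = - \frac{4023850069}{9}$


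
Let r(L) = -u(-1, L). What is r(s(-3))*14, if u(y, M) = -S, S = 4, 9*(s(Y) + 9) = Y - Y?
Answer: 56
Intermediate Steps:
s(Y) = -9 (s(Y) = -9 + (Y - Y)/9 = -9 + (⅑)*0 = -9 + 0 = -9)
u(y, M) = -4 (u(y, M) = -1*4 = -4)
r(L) = 4 (r(L) = -1*(-4) = 4)
r(s(-3))*14 = 4*14 = 56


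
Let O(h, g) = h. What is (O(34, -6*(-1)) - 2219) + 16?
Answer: -2169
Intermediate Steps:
(O(34, -6*(-1)) - 2219) + 16 = (34 - 2219) + 16 = -2185 + 16 = -2169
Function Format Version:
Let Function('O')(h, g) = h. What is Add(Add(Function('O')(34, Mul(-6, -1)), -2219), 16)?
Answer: -2169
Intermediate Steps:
Add(Add(Function('O')(34, Mul(-6, -1)), -2219), 16) = Add(Add(34, -2219), 16) = Add(-2185, 16) = -2169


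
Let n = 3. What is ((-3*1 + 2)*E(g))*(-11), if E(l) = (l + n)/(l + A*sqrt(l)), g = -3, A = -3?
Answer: 0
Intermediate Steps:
E(l) = (3 + l)/(l - 3*sqrt(l)) (E(l) = (l + 3)/(l - 3*sqrt(l)) = (3 + l)/(l - 3*sqrt(l)))
((-3*1 + 2)*E(g))*(-11) = ((-3*1 + 2)*((3 - 3)/(-3 - 3*I*sqrt(3))))*(-11) = ((-3 + 2)*(0/(-3 - 3*I*sqrt(3))))*(-11) = -0/(-3 - 3*I*sqrt(3))*(-11) = -1*0*(-11) = 0*(-11) = 0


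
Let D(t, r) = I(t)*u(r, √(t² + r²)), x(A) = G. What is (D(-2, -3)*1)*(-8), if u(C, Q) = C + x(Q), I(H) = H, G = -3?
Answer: -96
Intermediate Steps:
x(A) = -3
u(C, Q) = -3 + C (u(C, Q) = C - 3 = -3 + C)
D(t, r) = t*(-3 + r)
(D(-2, -3)*1)*(-8) = (-2*(-3 - 3)*1)*(-8) = (-2*(-6)*1)*(-8) = (12*1)*(-8) = 12*(-8) = -96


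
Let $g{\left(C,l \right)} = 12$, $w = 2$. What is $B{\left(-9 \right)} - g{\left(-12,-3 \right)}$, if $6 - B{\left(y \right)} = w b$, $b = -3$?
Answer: $0$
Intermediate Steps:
$B{\left(y \right)} = 12$ ($B{\left(y \right)} = 6 - 2 \left(-3\right) = 6 - -6 = 6 + 6 = 12$)
$B{\left(-9 \right)} - g{\left(-12,-3 \right)} = 12 - 12 = 0$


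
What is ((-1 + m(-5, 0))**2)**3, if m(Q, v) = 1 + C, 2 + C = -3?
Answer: 15625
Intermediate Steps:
C = -5 (C = -2 - 3 = -5)
m(Q, v) = -4 (m(Q, v) = 1 - 5 = -4)
((-1 + m(-5, 0))**2)**3 = ((-1 - 4)**2)**3 = ((-5)**2)**3 = 25**3 = 15625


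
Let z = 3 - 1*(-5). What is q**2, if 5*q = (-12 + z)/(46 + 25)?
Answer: 16/126025 ≈ 0.00012696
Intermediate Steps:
z = 8 (z = 3 + 5 = 8)
q = -4/355 (q = ((-12 + 8)/(46 + 25))/5 = (-4/71)/5 = (-4*1/71)/5 = (1/5)*(-4/71) = -4/355 ≈ -0.011268)
q**2 = (-4/355)**2 = 16/126025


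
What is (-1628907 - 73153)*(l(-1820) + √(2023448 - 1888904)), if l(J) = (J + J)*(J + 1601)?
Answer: -1356814149600 - 6808240*√8409 ≈ -1.3574e+12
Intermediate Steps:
l(J) = 2*J*(1601 + J) (l(J) = (2*J)*(1601 + J) = 2*J*(1601 + J))
(-1628907 - 73153)*(l(-1820) + √(2023448 - 1888904)) = (-1628907 - 73153)*(2*(-1820)*(1601 - 1820) + √(2023448 - 1888904)) = -1702060*(2*(-1820)*(-219) + √134544) = -1702060*(797160 + 4*√8409) = -1356814149600 - 6808240*√8409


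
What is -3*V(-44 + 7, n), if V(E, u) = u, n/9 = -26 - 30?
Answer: 1512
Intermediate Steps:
n = -504 (n = 9*(-26 - 30) = 9*(-56) = -504)
-3*V(-44 + 7, n) = -3*(-504) = 1512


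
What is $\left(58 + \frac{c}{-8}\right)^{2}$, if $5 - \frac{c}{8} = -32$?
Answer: $441$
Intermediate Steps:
$c = 296$ ($c = 40 - -256 = 40 + 256 = 296$)
$\left(58 + \frac{c}{-8}\right)^{2} = \left(58 + \frac{296}{-8}\right)^{2} = \left(58 + 296 \left(- \frac{1}{8}\right)\right)^{2} = \left(58 - 37\right)^{2} = 21^{2} = 441$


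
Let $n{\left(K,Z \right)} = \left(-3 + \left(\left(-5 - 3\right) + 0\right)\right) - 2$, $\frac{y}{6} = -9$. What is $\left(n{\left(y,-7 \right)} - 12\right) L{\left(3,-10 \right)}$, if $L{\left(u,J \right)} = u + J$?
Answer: $175$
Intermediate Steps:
$y = -54$ ($y = 6 \left(-9\right) = -54$)
$L{\left(u,J \right)} = J + u$
$n{\left(K,Z \right)} = -13$ ($n{\left(K,Z \right)} = \left(-3 + \left(-8 + 0\right)\right) - 2 = \left(-3 - 8\right) - 2 = -11 - 2 = -13$)
$\left(n{\left(y,-7 \right)} - 12\right) L{\left(3,-10 \right)} = \left(-13 - 12\right) \left(-10 + 3\right) = \left(-25\right) \left(-7\right) = 175$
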